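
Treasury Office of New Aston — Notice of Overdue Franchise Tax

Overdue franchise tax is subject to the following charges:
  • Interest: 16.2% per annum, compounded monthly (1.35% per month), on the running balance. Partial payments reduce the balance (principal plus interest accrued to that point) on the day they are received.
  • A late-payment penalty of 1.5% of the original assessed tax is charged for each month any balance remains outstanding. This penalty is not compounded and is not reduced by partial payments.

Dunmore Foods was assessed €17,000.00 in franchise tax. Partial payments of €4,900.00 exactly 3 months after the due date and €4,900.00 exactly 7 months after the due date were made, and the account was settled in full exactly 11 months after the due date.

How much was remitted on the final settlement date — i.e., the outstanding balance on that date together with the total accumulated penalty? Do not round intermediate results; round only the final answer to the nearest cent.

€11,882.10

Balance at month 3: €17,000.0000 × (1 + 0.0135)^3 = €17,697.8366…
After €4,900.00 payment: €17,697.8366… − €4,900.00 = €12,797.8366…
Balance at month 7: €12,797.8366… × (1 + 0.0135)^4 = €13,503.0406…
After €4,900.00 payment: €13,503.0406… − €4,900.00 = €8,603.0406…
Balance at month 11: €8,603.0406… × (1 + 0.0135)^4 = €9,077.0971…
Penalty: 11 × 1.5% × €17,000.00 = €2,805.00
Final settlement = outstanding balance + penalty = €9,077.0971… + €2,805.00 = €11,882.10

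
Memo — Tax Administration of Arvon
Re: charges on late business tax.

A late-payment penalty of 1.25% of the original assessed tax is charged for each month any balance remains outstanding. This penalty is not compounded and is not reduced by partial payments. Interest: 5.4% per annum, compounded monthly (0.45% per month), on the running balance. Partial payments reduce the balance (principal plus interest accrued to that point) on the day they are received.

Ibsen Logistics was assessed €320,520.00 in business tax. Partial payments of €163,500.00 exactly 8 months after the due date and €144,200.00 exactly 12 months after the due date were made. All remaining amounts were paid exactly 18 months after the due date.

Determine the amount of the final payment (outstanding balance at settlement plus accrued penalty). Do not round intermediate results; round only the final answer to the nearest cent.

Balance at month 8: €320,520.0000 × (1 + 0.0045)^8 = €332,242.0997…
After €163,500.00 payment: €332,242.0997… − €163,500.00 = €168,742.0997…
Balance at month 12: €168,742.0997… × (1 + 0.0045)^4 = €171,800.0212…
After €144,200.00 payment: €171,800.0212… − €144,200.00 = €27,600.0212…
Balance at month 18: €27,600.0212… × (1 + 0.0045)^6 = €28,353.6558…
Penalty: 18 × 1.25% × €320,520.00 = €72,117.00
Final settlement = outstanding balance + penalty = €28,353.6558… + €72,117.00 = €100,470.66

€100,470.66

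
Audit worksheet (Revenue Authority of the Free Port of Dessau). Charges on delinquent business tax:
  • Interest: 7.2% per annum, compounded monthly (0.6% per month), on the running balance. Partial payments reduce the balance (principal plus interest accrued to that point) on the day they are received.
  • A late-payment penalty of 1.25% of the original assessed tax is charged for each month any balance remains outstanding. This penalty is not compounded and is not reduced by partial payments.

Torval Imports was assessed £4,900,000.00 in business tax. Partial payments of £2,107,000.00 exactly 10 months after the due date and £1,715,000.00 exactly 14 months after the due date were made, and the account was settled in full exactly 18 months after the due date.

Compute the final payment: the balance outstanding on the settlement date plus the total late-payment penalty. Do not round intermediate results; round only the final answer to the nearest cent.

£2,592,755.16

Balance at month 10: £4,900,000.0000 × (1 + 0.006)^10 = £5,202,066.3512…
After £2,107,000.00 payment: £5,202,066.3512… − £2,107,000.00 = £3,095,066.3512…
Balance at month 14: £3,095,066.3512… × (1 + 0.006)^4 = £3,170,019.1561…
After £1,715,000.00 payment: £3,170,019.1561… − £1,715,000.00 = £1,455,019.1561…
Balance at month 18: £1,455,019.1561… × (1 + 0.006)^4 = £1,490,255.1591…
Penalty: 18 × 1.25% × £4,900,000.00 = £1,102,500.00
Final settlement = outstanding balance + penalty = £1,490,255.1591… + £1,102,500.00 = £2,592,755.16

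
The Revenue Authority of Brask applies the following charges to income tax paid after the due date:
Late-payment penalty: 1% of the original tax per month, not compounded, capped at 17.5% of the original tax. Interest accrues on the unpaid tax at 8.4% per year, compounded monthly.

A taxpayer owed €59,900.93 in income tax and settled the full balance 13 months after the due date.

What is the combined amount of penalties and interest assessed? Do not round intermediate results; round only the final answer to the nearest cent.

Penalty: 13 × 1% × €59,900.93 = €7,787.12… (below the 17.5% cap of €10,482.66…)
Interest (8.4%/yr ÷ 12 = 0.7%/month): €59,900.93 × ((1 + 0.007)^13 − 1) = €5,685.9063…
Penalties + interest = €7,787.1209 + €5,685.9063… = €13,473.03

€13,473.03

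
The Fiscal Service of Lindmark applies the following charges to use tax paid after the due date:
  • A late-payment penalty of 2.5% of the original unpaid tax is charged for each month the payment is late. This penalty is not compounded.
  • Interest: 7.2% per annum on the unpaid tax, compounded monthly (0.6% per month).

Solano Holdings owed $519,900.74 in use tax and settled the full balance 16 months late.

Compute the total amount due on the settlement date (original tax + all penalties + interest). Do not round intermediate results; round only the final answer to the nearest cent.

$780,081.61

Late-payment penalty: 16 × 2.5% × $519,900.74 = $207,960.30…
Interest: $519,900.74 × ((1 + 0.006)^16 − 1) = $519,900.74 × 0.1004434… = $52,220.5736…
Total = $519,900.74 + $207,960.2960 + $52,220.5736… = $780,081.61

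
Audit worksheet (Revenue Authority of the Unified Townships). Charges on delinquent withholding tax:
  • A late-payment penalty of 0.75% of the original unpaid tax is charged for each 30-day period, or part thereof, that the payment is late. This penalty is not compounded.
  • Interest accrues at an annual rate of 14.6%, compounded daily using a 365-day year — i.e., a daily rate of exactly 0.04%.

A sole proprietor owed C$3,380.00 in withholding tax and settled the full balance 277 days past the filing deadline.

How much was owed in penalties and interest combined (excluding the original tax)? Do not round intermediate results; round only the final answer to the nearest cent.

C$649.46

Penalty periods: ⌈277/30⌉ = 10; penalty = 10 × 0.75% × C$3,380.00 = C$253.50
Interest: C$3,380.00 × ((1 + 0.0004)^277 − 1) = C$3,380.00 × 0.11714670… = C$395.9558…
Penalties + interest = C$253.5000 + C$395.9558… = C$649.46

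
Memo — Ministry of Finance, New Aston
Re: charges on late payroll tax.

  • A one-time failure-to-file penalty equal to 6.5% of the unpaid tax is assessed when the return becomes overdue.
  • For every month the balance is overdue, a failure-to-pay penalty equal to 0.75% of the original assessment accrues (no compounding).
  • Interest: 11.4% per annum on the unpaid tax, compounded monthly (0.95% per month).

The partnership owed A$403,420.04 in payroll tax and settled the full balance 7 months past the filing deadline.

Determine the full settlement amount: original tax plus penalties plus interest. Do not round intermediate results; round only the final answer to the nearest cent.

Failure-to-file penalty: 6.5% × A$403,420.04 = A$26,222.30…
Failure-to-pay penalty = 0.75% × A$403,420.04 × 7 mo = A$21,179.55…
Interest: A$403,420.04 × ((1 + 0.0095)^7 − 1) = A$403,420.04 × 0.0684255… = A$27,604.2360…
Total = A$403,420.04 + A$47,401.8547 + A$27,604.2360… = A$478,426.13

A$478,426.13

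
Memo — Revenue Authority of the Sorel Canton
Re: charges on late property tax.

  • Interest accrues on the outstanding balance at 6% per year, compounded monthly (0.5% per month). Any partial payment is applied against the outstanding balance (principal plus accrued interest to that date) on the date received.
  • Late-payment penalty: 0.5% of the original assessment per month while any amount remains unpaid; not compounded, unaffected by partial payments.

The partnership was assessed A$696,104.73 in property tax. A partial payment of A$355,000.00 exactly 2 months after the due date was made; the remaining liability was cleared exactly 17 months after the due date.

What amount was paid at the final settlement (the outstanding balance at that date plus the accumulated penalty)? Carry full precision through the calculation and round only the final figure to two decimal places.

Balance at month 2: A$696,104.7300 × (1 + 0.005)^2 = A$703,083.1799…
After A$355,000.00 payment: A$703,083.1799… − A$355,000.00 = A$348,083.1799…
Balance at month 17: A$348,083.1799… × (1 + 0.005)^15 = A$375,123.2342…
Penalty: 17 × 0.5% × A$696,104.73 = A$59,168.90…
Final settlement = outstanding balance + penalty = A$375,123.2342… + A$59,168.90… = A$434,292.14

A$434,292.14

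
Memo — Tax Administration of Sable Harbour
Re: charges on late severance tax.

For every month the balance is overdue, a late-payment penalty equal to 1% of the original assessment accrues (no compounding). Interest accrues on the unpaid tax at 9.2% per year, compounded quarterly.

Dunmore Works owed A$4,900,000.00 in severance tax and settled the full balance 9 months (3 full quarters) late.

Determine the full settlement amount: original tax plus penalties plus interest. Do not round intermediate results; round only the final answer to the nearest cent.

Late-payment penalty = 1% × A$4,900,000.00 × 9 mo = A$441,000.00
Interest (9.2%/yr ÷ 4 = 2.3%/quarter): A$4,900,000.00 × ((1 + 0.023)^3 − 1) = A$345,935.9183
Total = A$4,900,000.00 + A$441,000.0000 + A$345,935.9183 = A$5,686,935.92

A$5,686,935.92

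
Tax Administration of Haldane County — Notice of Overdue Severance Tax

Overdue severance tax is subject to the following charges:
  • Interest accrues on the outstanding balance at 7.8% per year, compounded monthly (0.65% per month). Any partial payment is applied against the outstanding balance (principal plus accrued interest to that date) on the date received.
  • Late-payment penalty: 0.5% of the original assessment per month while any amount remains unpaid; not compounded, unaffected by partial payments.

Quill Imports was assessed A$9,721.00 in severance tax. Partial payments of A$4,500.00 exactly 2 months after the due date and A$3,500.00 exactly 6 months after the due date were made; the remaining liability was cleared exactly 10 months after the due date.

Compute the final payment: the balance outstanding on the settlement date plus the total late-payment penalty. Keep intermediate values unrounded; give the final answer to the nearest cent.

Balance at month 2: A$9,721.0000 × (1 + 0.0065)^2 = A$9,847.7837…
After A$4,500.00 payment: A$9,847.7837… − A$4,500.00 = A$5,347.7837…
Balance at month 6: A$5,347.7837… × (1 + 0.0065)^4 = A$5,488.1876…
After A$3,500.00 payment: A$5,488.1876… − A$3,500.00 = A$1,988.1876…
Balance at month 10: A$1,988.1876… × (1 + 0.0065)^4 = A$2,040.3867…
Penalty: 10 × 0.5% × A$9,721.00 = A$486.05
Final settlement = outstanding balance + penalty = A$2,040.3867… + A$486.05 = A$2,526.44

A$2,526.44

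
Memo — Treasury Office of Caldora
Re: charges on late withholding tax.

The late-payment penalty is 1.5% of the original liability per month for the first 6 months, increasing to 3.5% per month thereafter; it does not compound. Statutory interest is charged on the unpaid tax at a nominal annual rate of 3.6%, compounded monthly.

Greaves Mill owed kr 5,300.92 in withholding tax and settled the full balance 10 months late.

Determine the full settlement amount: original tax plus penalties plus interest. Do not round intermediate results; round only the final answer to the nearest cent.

Penalty, months 1–6: 6 × 1.5% × kr 5,300.92 = kr 477.08…
Penalty, months 7–10: 4 × 3.5% × kr 5,300.92 = kr 742.13…
Interest (3.6%/yr ÷ 12 = 0.3%/month): kr 5,300.92 × ((1 + 0.003)^10 − 1) = kr 161.1917…
Total = kr 5,300.92 + kr 1,219.2116 + kr 161.1917… = kr 6,681.32

kr 6,681.32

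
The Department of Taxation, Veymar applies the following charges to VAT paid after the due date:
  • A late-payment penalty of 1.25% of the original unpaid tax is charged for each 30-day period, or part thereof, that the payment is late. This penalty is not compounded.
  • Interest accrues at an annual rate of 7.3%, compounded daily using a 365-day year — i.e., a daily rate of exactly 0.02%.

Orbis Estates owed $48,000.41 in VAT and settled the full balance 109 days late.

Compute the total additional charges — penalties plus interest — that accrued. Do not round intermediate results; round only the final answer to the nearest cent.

Penalty periods: ⌈109/30⌉ = 4; penalty = 4 × 1.25% × $48,000.41 = $2,400.02…
Interest: $48,000.41 × ((1 + 0.0002)^109 − 1) = $48,000.41 × 0.02203713… = $1,057.7912…
Penalties + interest = $2,400.0205 + $1,057.7912… = $3,457.81

$3,457.81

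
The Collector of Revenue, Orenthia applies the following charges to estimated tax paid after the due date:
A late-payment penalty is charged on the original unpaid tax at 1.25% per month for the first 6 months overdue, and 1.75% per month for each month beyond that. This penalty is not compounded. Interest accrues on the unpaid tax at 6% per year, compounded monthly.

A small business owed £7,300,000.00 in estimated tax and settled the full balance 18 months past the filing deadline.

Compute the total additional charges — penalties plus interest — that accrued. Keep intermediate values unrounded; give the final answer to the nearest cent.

£2,766,181.26

Penalty, months 1–6: 6 × 1.25% × £7,300,000.00 = £547,500.00
Penalty, months 7–18: 12 × 1.75% × £7,300,000.00 = £1,533,000.00
Interest (6%/yr ÷ 12 = 0.5%/month): £7,300,000.00 × ((1 + 0.005)^18 − 1) = £685,681.2588…
Penalties + interest = £2,080,500.0000 + £685,681.2588… = £2,766,181.26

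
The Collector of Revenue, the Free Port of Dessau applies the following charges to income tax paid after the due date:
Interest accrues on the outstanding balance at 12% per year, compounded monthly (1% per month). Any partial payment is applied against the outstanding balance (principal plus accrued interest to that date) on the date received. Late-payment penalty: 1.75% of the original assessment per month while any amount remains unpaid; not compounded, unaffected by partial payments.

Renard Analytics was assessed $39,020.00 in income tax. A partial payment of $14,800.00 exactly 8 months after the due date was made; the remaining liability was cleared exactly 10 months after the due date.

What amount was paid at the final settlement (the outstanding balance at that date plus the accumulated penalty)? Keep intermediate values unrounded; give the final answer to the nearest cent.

$34,833.38

Balance at month 8: $39,020.0000 × (1 + 0.01)^8 = $42,253.0687…
After $14,800.00 payment: $42,253.0687… − $14,800.00 = $27,453.0687…
Balance at month 10: $27,453.0687… × (1 + 0.01)^2 = $28,004.8753…
Penalty: 10 × 1.75% × $39,020.00 = $6,828.50
Final settlement = outstanding balance + penalty = $28,004.8753… + $6,828.50 = $34,833.38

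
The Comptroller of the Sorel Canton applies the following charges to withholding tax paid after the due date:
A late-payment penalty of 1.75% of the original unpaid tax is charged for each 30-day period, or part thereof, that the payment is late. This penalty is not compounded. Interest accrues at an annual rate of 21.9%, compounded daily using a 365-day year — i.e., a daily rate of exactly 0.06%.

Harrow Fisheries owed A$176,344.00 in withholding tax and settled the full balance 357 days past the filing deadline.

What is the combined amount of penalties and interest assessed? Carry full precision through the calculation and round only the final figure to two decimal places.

A$79,141.57

Penalty periods: ⌈357/30⌉ = 12; penalty = 12 × 1.75% × A$176,344.00 = A$37,032.24
Interest: A$176,344.00 × ((1 + 0.0006)^357 − 1) = A$176,344.00 × 0.23879083… = A$42,109.3299…
Penalties + interest = A$37,032.2400 + A$42,109.3299… = A$79,141.57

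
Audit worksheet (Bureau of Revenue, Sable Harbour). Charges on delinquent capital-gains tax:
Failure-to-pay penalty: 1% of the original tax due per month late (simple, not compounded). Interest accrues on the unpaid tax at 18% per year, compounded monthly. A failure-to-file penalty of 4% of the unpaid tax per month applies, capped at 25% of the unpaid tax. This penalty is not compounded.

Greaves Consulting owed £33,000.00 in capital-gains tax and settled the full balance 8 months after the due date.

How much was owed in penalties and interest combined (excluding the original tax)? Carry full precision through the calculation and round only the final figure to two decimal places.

£15,064.26

Failure-to-file: 8 × 4% × £33,000.00 = £10,560.00, capped at 25% × £33,000.00 = £8,250.00
Failure-to-pay penalty = 1% × £33,000.00 × 8 mo = £2,640.00
Interest (18%/yr ÷ 12 = 1.5%/month): £33,000.00 × ((1 + 0.015)^8 − 1) = £4,174.2554…
Penalties + interest = £10,890.0000 + £4,174.2554… = £15,064.26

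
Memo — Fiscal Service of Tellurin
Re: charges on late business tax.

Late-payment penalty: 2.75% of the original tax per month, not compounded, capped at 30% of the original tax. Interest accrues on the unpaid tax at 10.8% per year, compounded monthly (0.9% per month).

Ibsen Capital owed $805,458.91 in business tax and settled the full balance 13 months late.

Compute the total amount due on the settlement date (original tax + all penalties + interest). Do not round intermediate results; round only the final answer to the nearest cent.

$1,146,595.94

Penalty (uncapped): 13 × 2.75% × $805,458.91 = $287,951.56…; cap = 30% × $805,458.91 = $241,637.67… → penalty = $241,637.67…
Interest: $805,458.91 × ((1 + 0.009)^13 − 1) = $805,458.91 × 0.1235313… = $99,499.3557…
Total = $805,458.91 + $241,637.6730 + $99,499.3557… = $1,146,595.94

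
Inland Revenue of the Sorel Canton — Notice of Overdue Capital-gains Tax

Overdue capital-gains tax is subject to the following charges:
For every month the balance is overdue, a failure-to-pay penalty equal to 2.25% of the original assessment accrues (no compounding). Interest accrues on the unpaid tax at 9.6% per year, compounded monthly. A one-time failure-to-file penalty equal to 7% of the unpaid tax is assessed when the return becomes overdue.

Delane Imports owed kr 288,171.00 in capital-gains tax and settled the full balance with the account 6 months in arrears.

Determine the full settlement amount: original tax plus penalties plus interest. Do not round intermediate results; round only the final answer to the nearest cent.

kr 361,357.88

Failure-to-file penalty: 7% × kr 288,171.00 = kr 20,171.97
Failure-to-pay penalty: 6 × 2.25% × kr 288,171.00 = kr 38,903.09…
Interest (9.6%/yr ÷ 12 = 0.8%/month): kr 288,171.00 × ((1 + 0.008)^6 − 1) = kr 14,111.8208…
Total = kr 288,171.00 + kr 59,075.0550 + kr 14,111.8208… = kr 361,357.88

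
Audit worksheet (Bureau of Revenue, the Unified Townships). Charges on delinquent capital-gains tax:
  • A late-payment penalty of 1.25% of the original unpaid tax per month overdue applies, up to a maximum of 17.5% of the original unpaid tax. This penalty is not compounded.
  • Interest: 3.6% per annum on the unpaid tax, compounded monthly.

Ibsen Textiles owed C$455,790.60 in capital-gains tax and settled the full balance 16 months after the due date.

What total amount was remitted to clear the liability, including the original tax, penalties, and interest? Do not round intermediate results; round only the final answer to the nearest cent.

Penalty (uncapped): 16 × 1.25% × C$455,790.60 = C$91,158.12; cap = 17.5% × C$455,790.60 = C$79,763.36… → penalty = C$79,763.36…
Interest (3.6%/yr ÷ 12 = 0.3%/month): C$455,790.60 × ((1 + 0.003)^16 − 1) = C$22,377.1619…
Total = C$455,790.60 + C$79,763.3550 + C$22,377.1619… = C$557,931.12

C$557,931.12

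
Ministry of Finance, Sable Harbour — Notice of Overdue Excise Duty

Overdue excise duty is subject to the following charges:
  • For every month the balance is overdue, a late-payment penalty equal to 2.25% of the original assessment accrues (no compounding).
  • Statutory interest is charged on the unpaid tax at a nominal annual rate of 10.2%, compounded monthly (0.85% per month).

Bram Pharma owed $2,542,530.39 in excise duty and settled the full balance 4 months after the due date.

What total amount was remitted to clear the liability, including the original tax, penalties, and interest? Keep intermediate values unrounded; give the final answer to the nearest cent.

$2,858,912.60

Late-payment penalty = 2.25% × $2,542,530.39 × 4 mo = $228,827.74…
Interest: $2,542,530.39 × ((1 + 0.0085)^4 − 1) = $2,542,530.39 × 0.0344360… = $87,554.4792…
Total = $2,542,530.39 + $228,827.7351 + $87,554.4792… = $2,858,912.60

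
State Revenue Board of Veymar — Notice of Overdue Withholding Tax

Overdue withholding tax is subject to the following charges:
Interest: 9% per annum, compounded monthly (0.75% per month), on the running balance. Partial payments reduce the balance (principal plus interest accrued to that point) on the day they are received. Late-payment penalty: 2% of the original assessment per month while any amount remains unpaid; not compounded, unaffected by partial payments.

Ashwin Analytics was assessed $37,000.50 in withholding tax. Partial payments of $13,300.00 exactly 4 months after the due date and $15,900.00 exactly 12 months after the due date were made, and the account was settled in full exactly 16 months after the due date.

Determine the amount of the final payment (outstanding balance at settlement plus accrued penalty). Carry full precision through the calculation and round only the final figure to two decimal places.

Balance at month 4: $37,000.5000 × (1 + 0.0075)^4 = $38,123.0652…
After $13,300.00 payment: $38,123.0652… − $13,300.00 = $24,823.0652…
Balance at month 12: $24,823.0652… × (1 + 0.0075)^8 = $26,352.1374…
After $15,900.00 payment: $26,352.1374… − $15,900.00 = $10,452.1374…
Balance at month 16: $10,452.1374… × (1 + 0.0075)^4 = $10,769.2468…
Penalty: 16 × 2% × $37,000.50 = $11,840.16
Final settlement = outstanding balance + penalty = $10,769.2468… + $11,840.16 = $22,609.41

$22,609.41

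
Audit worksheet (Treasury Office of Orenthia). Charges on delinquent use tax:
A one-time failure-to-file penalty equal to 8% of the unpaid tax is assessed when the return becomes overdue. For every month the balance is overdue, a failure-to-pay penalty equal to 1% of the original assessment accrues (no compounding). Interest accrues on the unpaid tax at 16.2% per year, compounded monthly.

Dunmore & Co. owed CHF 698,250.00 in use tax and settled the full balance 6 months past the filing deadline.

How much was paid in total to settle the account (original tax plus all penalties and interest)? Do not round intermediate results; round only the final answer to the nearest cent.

Failure-to-file penalty: 8% × CHF 698,250.00 = CHF 55,860.00
Failure-to-pay penalty = 1% × CHF 698,250.00 × 6 mo = CHF 41,895.00
Interest (16.2%/yr ÷ 12 = 1.35%/month): CHF 698,250.00 × ((1 + 0.0135)^6 − 1) = CHF 58,501.7998…
Total = CHF 698,250.00 + CHF 97,755.0000 + CHF 58,501.7998… = CHF 854,506.80

CHF 854,506.80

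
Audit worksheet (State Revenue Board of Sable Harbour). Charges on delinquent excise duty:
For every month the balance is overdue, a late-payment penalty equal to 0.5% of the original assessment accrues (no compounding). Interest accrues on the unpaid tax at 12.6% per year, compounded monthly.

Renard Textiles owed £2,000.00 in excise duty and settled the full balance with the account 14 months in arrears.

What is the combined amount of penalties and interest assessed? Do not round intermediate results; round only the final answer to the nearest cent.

£454.93

Late-payment penalty: 14 × 0.5% × £2,000.00 = £140.00
Interest (12.6%/yr ÷ 12 = 1.05%/month): £2,000.00 × ((1 + 0.0105)^14 − 1) = £314.9331…
Penalties + interest = £140.0000 + £314.9331… = £454.93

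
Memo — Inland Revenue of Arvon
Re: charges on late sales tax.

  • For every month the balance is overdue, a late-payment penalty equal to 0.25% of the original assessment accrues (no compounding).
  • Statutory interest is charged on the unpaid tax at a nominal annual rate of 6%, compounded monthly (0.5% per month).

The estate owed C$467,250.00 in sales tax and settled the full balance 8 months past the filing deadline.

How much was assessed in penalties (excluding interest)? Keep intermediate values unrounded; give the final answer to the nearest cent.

Late-payment penalty = 0.25% × C$467,250.00 × 8 mo = C$9,345.00

C$9,345.00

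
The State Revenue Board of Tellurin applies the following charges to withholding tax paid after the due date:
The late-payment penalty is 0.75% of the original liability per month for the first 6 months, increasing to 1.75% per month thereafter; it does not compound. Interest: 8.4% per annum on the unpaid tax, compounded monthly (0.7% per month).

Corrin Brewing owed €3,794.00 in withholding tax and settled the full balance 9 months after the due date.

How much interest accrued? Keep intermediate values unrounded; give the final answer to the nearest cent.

Interest: €3,794.00 × ((1 + 0.007)^9 − 1) = €3,794.00 × 0.0647931… = €245.8251…

€245.83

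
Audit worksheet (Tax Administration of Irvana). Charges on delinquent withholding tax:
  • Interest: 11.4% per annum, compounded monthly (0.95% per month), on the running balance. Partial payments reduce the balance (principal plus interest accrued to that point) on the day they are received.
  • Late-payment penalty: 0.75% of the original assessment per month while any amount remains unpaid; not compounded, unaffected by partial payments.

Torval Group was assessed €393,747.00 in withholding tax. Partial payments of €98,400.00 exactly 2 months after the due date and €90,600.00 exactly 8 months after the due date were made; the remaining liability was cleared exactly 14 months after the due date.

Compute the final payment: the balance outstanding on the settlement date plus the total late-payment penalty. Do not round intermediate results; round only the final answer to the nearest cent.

€284,707.59

Balance at month 2: €393,747.0000 × (1 + 0.0095)^2 = €401,263.7287…
After €98,400.00 payment: €401,263.7287… − €98,400.00 = €302,863.7287…
Balance at month 8: €302,863.7287… × (1 + 0.0095)^6 = €320,542.1935…
After €90,600.00 payment: €320,542.1935… − €90,600.00 = €229,942.1935…
Balance at month 14: €229,942.1935… × (1 + 0.0095)^6 = €243,364.1539…
Penalty: 14 × 0.75% × €393,747.00 = €41,343.44…
Final settlement = outstanding balance + penalty = €243,364.1539… + €41,343.44… = €284,707.59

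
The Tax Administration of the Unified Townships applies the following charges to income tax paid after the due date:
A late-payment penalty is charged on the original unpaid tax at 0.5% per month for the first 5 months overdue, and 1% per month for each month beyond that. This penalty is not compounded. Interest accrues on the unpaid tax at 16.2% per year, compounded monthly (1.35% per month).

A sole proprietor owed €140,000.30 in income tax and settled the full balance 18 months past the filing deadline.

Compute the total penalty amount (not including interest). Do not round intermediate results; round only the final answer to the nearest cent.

€21,700.05

Penalty, months 1–5: 5 × 0.5% × €140,000.30 = €3,500.01…
Penalty, months 6–18: 13 × 1% × €140,000.30 = €18,200.04…
Total penalty = €3,500.01… + €18,200.04… = €21,700.05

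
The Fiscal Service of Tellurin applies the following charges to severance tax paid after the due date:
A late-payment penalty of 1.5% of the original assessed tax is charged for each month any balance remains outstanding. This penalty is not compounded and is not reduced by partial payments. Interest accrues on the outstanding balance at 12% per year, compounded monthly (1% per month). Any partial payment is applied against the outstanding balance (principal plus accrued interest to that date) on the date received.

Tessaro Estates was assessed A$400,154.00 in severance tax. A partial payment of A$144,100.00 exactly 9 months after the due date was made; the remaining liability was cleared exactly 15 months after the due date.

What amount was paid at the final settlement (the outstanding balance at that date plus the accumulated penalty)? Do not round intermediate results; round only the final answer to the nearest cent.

A$401,635.97

Balance at month 9: A$400,154.0000 × (1 + 0.01)^9 = A$437,642.5366…
After A$144,100.00 payment: A$437,642.5366… − A$144,100.00 = A$293,542.5366…
Balance at month 15: A$293,542.5366… × (1 + 0.01)^6 = A$311,601.3177…
Penalty: 15 × 1.5% × A$400,154.00 = A$90,034.65
Final settlement = outstanding balance + penalty = A$311,601.3177… + A$90,034.65 = A$401,635.97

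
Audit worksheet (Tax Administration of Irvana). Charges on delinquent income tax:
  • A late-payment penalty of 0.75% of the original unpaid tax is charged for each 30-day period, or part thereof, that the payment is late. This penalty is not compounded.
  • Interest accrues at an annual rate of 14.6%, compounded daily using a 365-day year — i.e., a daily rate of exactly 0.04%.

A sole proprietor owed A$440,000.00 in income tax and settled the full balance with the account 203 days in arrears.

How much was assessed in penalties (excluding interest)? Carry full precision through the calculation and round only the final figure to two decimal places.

Penalty periods: ⌈203/30⌉ = 7; penalty = 7 × 0.75% × A$440,000.00 = A$23,100.00

A$23,100.00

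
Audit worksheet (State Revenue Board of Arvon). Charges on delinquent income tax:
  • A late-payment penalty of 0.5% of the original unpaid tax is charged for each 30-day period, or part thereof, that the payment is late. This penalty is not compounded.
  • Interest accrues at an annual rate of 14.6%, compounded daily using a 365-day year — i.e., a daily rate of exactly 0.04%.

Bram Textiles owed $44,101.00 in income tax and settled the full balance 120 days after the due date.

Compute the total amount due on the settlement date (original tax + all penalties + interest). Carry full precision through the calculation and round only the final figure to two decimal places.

Penalty periods: ⌈120/30⌉ = 4; penalty = 4 × 0.5% × $44,101.00 = $882.02
Interest: $44,101.00 × ((1 + 0.0004)^120 − 1) = $44,101.00 × 0.04916059… = $2,168.0310…
Total = $44,101.00 + $882.0200 + $2,168.0310… = $47,151.05

$47,151.05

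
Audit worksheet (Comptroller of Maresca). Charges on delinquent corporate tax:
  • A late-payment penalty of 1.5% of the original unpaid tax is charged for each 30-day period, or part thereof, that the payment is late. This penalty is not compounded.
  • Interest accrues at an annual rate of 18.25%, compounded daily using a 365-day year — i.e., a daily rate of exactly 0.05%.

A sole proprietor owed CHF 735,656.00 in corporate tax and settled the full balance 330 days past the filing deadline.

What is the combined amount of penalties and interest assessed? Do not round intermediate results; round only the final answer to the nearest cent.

Penalty periods: ⌈330/30⌉ = 11; penalty = 11 × 1.5% × CHF 735,656.00 = CHF 121,383.24
Interest: CHF 735,656.00 × ((1 + 0.0005)^330 − 1) = CHF 735,656.00 × 0.17934449… = CHF 131,935.8472…
Penalties + interest = CHF 121,383.2400 + CHF 131,935.8472… = CHF 253,319.09

CHF 253,319.09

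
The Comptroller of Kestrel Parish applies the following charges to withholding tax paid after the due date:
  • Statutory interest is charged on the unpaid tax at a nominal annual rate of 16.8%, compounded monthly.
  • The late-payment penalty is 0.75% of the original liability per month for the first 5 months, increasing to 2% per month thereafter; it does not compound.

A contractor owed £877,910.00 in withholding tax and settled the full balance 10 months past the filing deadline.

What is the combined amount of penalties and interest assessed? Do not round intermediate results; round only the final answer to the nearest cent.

£251,659.47

Penalty, months 1–5: 5 × 0.75% × £877,910.00 = £32,921.63…
Penalty, months 6–10: 5 × 2% × £877,910.00 = £87,791.00
Interest (16.8%/yr ÷ 12 = 1.4%/month): £877,910.00 × ((1 + 0.014)^10 − 1) = £130,946.8472…
Penalties + interest = £120,712.6250 + £130,946.8472… = £251,659.47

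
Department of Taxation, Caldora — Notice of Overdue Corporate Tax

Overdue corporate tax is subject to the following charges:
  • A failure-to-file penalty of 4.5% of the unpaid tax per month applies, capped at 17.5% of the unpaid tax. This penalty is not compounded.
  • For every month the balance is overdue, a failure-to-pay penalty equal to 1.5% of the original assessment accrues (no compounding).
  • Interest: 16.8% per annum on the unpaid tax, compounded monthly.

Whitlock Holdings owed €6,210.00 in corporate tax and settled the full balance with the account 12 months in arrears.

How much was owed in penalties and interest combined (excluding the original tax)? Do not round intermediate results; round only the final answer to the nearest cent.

€3,332.03

Failure-to-file: 12 × 4.5% × €6,210.00 = €3,353.40, capped at 17.5% × €6,210.00 = €1,086.75
Failure-to-pay penalty: 12 × 1.5% × €6,210.00 = €1,117.80
Interest (16.8%/yr ÷ 12 = 1.4%/month): €6,210.00 × ((1 + 0.014)^12 − 1) = €1,127.4822…
Penalties + interest = €2,204.5500 + €1,127.4822… = €3,332.03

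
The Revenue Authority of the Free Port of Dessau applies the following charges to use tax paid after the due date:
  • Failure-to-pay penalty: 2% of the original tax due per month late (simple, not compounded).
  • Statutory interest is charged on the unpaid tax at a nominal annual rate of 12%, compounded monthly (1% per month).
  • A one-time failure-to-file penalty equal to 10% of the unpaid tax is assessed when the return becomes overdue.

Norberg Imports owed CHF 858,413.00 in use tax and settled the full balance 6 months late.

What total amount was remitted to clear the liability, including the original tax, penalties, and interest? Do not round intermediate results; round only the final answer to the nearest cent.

CHF 1,100,073.56

Failure-to-file penalty: 10% × CHF 858,413.00 = CHF 85,841.30
Failure-to-pay penalty: 6 × 2% × CHF 858,413.00 = CHF 103,009.56
Interest: CHF 858,413.00 × ((1 + 0.01)^6 − 1) = CHF 858,413.00 × 0.0615202… = CHF 52,809.6970…
Total = CHF 858,413.00 + CHF 188,850.8600 + CHF 52,809.6970… = CHF 1,100,073.56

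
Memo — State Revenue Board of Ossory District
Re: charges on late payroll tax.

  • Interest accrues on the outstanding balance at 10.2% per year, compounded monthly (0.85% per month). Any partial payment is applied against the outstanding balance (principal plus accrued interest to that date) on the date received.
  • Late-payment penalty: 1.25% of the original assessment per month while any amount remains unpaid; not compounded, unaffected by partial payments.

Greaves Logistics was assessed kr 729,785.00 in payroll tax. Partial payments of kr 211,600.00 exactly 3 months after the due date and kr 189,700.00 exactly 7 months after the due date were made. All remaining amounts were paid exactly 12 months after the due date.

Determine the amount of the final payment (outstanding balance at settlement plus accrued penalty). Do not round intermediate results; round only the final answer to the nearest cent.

Balance at month 3: kr 729,785.0000 × (1 + 0.0085)^3 = kr 748,553.1466…
After kr 211,600.00 payment: kr 748,553.1466… − kr 211,600.00 = kr 536,953.1466…
Balance at month 7: kr 536,953.1466… × (1 + 0.0085)^4 = kr 555,443.6446…
After kr 189,700.00 payment: kr 555,443.6446… − kr 189,700.00 = kr 365,743.6446…
Balance at month 12: kr 365,743.6446… × (1 + 0.0085)^5 = kr 381,554.2549…
Penalty: 12 × 1.25% × kr 729,785.00 = kr 109,467.75
Final settlement = outstanding balance + penalty = kr 381,554.2549… + kr 109,467.75 = kr 491,022.00

kr 491,022.00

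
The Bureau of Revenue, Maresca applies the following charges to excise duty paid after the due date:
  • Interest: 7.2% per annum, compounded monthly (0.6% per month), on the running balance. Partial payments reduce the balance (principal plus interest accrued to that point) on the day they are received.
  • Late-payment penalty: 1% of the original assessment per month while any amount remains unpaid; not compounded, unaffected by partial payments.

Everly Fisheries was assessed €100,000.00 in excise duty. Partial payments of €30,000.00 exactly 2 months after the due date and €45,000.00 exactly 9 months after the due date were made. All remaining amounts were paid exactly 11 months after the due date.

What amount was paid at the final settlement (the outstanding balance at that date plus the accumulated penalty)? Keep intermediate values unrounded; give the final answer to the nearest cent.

€40,600.56

Balance at month 2: €100,000.0000 × (1 + 0.006)^2 = €101,203.6000
After €30,000.00 payment: €101,203.6000 − €30,000.00 = €71,203.6000
Balance at month 9: €71,203.6000 × (1 + 0.006)^7 = €74,248.5227…
After €45,000.00 payment: €74,248.5227… − €45,000.00 = €29,248.5227…
Balance at month 11: €29,248.5227… × (1 + 0.006)^2 = €29,600.5579…
Penalty: 11 × 1% × €100,000.00 = €11,000.00
Final settlement = outstanding balance + penalty = €29,600.5579… + €11,000.00 = €40,600.56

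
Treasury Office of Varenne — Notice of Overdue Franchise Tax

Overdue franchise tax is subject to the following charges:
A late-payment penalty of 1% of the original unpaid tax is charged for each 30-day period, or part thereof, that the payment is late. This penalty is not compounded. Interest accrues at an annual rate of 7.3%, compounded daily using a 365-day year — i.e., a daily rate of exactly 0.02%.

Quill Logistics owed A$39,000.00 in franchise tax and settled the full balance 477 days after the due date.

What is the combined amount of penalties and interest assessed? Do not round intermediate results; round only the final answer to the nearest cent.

A$10,143.44

Penalty periods: ⌈477/30⌉ = 16; penalty = 16 × 1% × A$39,000.00 = A$6,240.00
Interest: A$39,000.00 × ((1 + 0.0002)^477 − 1) = A$39,000.00 × 0.10008831… = A$3,903.4442…
Penalties + interest = A$6,240.0000 + A$3,903.4442… = A$10,143.44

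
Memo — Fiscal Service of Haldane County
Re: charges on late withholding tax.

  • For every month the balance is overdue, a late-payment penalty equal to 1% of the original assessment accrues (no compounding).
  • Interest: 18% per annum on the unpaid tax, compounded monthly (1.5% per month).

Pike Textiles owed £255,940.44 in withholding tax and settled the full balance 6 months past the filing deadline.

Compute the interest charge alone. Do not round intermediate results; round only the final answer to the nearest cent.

£23,915.91

Interest: £255,940.44 × ((1 + 0.015)^6 − 1) = £255,940.44 × 0.0934433… = £23,915.9101…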